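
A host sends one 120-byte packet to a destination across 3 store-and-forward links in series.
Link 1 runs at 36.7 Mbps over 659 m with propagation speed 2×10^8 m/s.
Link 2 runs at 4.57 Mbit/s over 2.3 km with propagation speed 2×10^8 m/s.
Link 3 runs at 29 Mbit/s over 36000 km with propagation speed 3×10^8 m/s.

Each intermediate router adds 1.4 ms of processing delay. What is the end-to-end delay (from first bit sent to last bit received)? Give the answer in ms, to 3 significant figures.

L = 120 × 8 = 960 bits.
Transmission delays (L/R per hop): 0.026158, 0.210066, 0.0331034 ms; sum = 0.269327 ms.
Propagation delays (d/s per hop): 0.003295, 0.0115, 120 ms; sum = 120.015 ms.
Processing at 2 router(s): 2 × 1.4 ms = 2.8 ms.
End-to-end = 123 ms.

123 ms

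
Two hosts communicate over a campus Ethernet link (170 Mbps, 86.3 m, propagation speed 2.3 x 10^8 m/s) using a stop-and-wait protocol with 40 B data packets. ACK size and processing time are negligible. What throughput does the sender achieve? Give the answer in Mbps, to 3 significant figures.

122 Mbps

t_tx = L/R = 320/170000000 = 1.88235e-06 s.
t_prop = 86.3/2.3e+08 = 3.75217e-07 s; RTT = 7.50435e-07 s.
Cycle = t_tx + RTT = 2.63279e-06 s.
Throughput = L / cycle = 320 / 2.63279e-06 = 122 Mbps.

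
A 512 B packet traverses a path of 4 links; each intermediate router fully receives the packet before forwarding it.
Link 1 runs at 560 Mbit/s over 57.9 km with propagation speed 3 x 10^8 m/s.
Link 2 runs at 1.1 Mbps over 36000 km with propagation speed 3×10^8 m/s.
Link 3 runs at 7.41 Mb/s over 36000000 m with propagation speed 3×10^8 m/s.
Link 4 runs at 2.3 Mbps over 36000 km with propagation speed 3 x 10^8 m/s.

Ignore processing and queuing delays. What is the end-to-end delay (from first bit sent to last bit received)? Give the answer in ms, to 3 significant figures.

L = 512 × 8 = 4096 bits.
Transmission delays (L/R per hop): 0.00731429, 3.72364, 0.552767, 1.78087 ms; sum = 6.06459 ms.
Propagation delays (d/s per hop): 0.193, 120, 120, 120 ms; sum = 360.193 ms.
End-to-end = 366 ms.

366 ms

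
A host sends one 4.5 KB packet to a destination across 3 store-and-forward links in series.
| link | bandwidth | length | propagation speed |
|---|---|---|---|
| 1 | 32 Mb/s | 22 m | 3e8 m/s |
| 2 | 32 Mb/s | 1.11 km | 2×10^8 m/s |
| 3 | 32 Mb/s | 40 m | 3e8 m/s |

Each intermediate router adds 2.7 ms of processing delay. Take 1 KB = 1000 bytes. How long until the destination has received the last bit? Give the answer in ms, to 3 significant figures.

8.78 ms

L = 36000 bits.
Transmission delay per hop = L/R = 36000/32000000 = 1.125 ms; 3 hops → 3.375 ms.
Propagation delays (d/s per hop): 7.33333e-05, 0.00555, 0.000133333 ms; sum = 0.00575667 ms.
Processing at 2 router(s): 2 × 2.7 ms = 5.4 ms.
End-to-end = 8.78 ms.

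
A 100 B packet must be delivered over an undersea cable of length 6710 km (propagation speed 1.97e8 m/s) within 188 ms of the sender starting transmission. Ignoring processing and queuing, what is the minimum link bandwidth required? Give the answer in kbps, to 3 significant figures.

L = 800 bits.
Propagation delay = 6710000 / 197000000 = 34.0609 ms.
Transmission budget = 188 − 34.0609 = 153.939 ms.
R ≥ L / t_tx = 800 bits / 0.153939 s = 5.20 kbps.

5.20 kbps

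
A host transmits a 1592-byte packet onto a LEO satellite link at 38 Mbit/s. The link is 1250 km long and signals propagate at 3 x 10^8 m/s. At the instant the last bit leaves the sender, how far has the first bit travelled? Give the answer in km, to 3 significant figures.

t_tx = L/R = 12736/38000000 = 0.000335158 s.
Distance = s × t_tx = 300000000 × 0.000335158 = 101 km.

101 km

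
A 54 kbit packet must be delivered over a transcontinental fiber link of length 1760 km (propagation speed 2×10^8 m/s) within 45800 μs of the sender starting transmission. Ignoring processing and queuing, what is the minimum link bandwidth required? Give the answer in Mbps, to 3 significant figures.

Propagation delay = 1760000 / 200000000 = 8800 μs.
Transmission budget = 45800 − 8800 = 37000 μs.
R ≥ L / t_tx = 54000 bits / 0.037 s = 1.46 Mbps.

1.46 Mbps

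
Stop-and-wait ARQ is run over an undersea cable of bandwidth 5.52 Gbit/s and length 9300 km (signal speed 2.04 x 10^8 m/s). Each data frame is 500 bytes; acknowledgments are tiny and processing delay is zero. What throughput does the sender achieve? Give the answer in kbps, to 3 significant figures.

43.9 kbps

t_tx = L/R = 4000/5520000000 = 7.24638e-07 s.
t_prop = 9300000/204000000 = 0.0455882 s; RTT = 0.0911765 s.
Cycle = t_tx + RTT = 0.0911772 s.
Throughput = L / cycle = 4000 / 0.0911772 = 43.9 kbps.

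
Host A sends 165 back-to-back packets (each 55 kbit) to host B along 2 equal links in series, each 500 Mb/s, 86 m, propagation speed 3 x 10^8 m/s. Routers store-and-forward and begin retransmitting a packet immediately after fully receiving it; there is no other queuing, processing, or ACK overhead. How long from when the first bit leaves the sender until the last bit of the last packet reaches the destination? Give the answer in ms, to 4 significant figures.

Per-hop transmission t_tx = L/R = 55000/500000000 = 0.11 ms.
Per-hop propagation t_prop = 86/300000000 = 0.000286667 ms.
Pipeline fill: first packet needs 2·t_tx to clear all hops; remaining 164 packets each add one t_tx.
Total = (2+165-1)·t_tx + 2·t_prop = 166·0.11 + 2·0.000286667 = 18.26 ms.

18.26 ms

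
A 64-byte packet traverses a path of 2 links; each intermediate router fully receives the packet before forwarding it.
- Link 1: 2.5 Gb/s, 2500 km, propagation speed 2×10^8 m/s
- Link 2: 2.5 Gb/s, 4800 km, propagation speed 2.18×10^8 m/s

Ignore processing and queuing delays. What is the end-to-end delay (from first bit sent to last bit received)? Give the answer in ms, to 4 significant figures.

L = 64 × 8 = 512 bits.
Transmission delay per hop = L/R = 512/2500000000 = 0.0002048 ms; 2 hops → 0.0004096 ms.
Propagation delays (d/s per hop): 12.5, 22.0183 ms; sum = 34.5183 ms.
End-to-end = 34.52 ms.

34.52 ms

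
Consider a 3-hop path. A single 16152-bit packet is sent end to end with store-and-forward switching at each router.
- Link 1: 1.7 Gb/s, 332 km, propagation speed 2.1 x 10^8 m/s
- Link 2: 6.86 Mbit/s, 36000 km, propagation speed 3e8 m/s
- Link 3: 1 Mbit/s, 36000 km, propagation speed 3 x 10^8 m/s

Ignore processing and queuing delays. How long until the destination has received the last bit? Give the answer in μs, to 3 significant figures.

260000 μs

Transmission delays (L/R per hop): 9.50118, 2354.52, 16152 μs; sum = 18516 μs.
Propagation delays (d/s per hop): 1580.95, 120000, 120000 μs; sum = 241581 μs.
End-to-end = 260000 μs.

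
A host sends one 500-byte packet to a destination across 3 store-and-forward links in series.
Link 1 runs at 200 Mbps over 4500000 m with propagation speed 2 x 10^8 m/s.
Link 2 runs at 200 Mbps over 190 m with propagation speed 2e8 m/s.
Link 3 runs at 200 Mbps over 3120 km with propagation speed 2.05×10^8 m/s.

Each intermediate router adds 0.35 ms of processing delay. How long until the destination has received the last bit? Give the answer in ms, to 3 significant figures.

38.5 ms

L = 500 × 8 = 4000 bits.
Transmission delay per hop = L/R = 4000/200000000 = 0.02 ms; 3 hops → 0.06 ms.
Propagation delays (d/s per hop): 22.5, 0.00095, 15.2195 ms; sum = 37.7205 ms.
Processing at 2 router(s): 2 × 0.35 ms = 0.7 ms.
End-to-end = 38.5 ms.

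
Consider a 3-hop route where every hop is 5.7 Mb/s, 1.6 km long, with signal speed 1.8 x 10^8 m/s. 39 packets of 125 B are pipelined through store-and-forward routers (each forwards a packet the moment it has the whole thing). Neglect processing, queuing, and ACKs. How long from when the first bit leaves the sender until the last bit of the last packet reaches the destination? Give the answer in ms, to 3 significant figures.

Per-hop transmission t_tx = L/R = 1000/5700000 = 0.175439 ms.
Per-hop propagation t_prop = 1600/180000000 = 0.00888889 ms.
Pipeline fill: first packet needs 3·t_tx to clear all hops; remaining 38 packets each add one t_tx.
Total = (3+39-1)·t_tx + 3·t_prop = 41·0.175439 + 3·0.00888889 = 7.22 ms.

7.22 ms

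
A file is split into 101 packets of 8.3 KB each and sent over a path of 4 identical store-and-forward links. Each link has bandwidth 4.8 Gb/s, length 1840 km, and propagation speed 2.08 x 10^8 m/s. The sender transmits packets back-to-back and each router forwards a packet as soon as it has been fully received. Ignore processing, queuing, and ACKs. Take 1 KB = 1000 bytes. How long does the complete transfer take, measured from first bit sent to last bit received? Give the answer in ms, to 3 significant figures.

Per-hop transmission t_tx = L/R = 66400/4800000000 = 0.0138333 ms.
Per-hop propagation t_prop = 1840000/208000000 = 8.84615 ms.
Pipeline fill: first packet needs 4·t_tx to clear all hops; remaining 100 packets each add one t_tx.
Total = (4+101-1)·t_tx + 4·t_prop = 104·0.0138333 + 4·8.84615 = 36.8 ms.

36.8 ms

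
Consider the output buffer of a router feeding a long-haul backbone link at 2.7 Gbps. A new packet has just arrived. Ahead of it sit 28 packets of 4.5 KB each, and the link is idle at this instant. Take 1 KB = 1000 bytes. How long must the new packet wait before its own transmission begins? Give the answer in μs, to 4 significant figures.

373.3 μs

Each queued packet: L/R = 36000/2700000000 = 13.3333 μs.
28 queued → 373.333 μs.
Queuing delay = 373.3 μs.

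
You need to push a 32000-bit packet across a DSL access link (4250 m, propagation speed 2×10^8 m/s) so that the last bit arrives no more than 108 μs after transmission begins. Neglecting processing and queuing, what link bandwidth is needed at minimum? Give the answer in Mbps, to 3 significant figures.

369 Mbps

Propagation delay = 4250 / 200000000 = 21.25 μs.
Transmission budget = 108 − 21.25 = 86.75 μs.
R ≥ L / t_tx = 32000 bits / 8.675e-05 s = 369 Mbps.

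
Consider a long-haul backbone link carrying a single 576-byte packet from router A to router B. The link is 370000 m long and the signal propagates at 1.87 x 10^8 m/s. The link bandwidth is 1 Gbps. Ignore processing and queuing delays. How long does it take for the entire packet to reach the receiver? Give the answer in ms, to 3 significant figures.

1.98 ms

L = 576 × 8 = 4608 bits.
Transmission delay = L/R = 4608 / 1000000000 = 0.004608 ms.
Propagation delay = d/s = 370000 m / 187000000 m/s = 1.97861 ms.
Total = 1.98 ms.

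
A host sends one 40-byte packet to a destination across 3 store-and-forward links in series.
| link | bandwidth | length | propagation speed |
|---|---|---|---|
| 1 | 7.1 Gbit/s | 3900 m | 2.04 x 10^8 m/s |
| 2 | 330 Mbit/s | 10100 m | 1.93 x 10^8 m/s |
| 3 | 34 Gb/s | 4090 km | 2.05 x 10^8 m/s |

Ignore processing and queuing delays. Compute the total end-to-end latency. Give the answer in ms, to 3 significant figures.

20.0 ms

L = 40 × 8 = 320 bits.
Transmission delays (L/R per hop): 4.50704e-05, 0.000969697, 9.41176e-06 ms; sum = 0.00102418 ms.
Propagation delays (d/s per hop): 0.0191176, 0.0523316, 19.9512 ms; sum = 20.0227 ms.
End-to-end = 20.0 ms.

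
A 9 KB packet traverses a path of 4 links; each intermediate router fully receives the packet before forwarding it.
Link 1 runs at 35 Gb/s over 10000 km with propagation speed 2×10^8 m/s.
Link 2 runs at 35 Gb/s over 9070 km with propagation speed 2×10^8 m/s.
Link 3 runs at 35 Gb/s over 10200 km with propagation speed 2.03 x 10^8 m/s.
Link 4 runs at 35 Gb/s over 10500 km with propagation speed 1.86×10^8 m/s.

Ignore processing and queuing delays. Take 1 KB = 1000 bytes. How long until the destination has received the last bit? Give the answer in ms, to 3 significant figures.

202 ms

L = 72000 bits.
Transmission delay per hop = L/R = 72000/35000000000 = 0.00205714 ms; 4 hops → 0.00822857 ms.
Propagation delays (d/s per hop): 50, 45.35, 50.2463, 56.4516 ms; sum = 202.048 ms.
End-to-end = 202 ms.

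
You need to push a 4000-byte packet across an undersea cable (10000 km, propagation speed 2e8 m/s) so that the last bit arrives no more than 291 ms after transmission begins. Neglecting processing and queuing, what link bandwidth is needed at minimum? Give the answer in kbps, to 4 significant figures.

132.8 kbps

L = 32000 bits.
Propagation delay = 10000000 / 200000000 = 50 ms.
Transmission budget = 291 − 50 = 241 ms.
R ≥ L / t_tx = 32000 bits / 0.241 s = 132.8 kbps.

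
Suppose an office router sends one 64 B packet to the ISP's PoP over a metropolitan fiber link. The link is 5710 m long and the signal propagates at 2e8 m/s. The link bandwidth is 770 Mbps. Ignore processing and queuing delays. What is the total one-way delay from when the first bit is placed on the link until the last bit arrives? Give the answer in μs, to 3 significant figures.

L = 64 × 8 = 512 bits.
Transmission delay = L/R = 512 / 770000000 = 0.664935 μs.
Propagation delay = d/s = 5710 m / 200000000 m/s = 28.55 μs.
Total = 29.2 μs.

29.2 μs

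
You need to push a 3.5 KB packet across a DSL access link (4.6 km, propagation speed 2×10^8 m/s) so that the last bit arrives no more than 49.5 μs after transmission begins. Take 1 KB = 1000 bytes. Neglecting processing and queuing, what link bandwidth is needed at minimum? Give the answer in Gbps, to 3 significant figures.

1.06 Gbps

L = 28000 bits.
Propagation delay = 4600 / 200000000 = 23 μs.
Transmission budget = 49.5 − 23 = 26.5 μs.
R ≥ L / t_tx = 28000 bits / 2.65e-05 s = 1.06 Gbps.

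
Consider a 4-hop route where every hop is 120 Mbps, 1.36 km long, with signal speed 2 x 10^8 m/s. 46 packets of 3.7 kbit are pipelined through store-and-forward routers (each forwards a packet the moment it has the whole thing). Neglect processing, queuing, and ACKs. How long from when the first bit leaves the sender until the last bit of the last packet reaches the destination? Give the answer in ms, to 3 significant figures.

Per-hop transmission t_tx = L/R = 3700/120000000 = 0.0308333 ms.
Per-hop propagation t_prop = 1360/200000000 = 0.0068 ms.
Pipeline fill: first packet needs 4·t_tx to clear all hops; remaining 45 packets each add one t_tx.
Total = (4+46-1)·t_tx + 4·t_prop = 49·0.0308333 + 4·0.0068 = 1.54 ms.

1.54 ms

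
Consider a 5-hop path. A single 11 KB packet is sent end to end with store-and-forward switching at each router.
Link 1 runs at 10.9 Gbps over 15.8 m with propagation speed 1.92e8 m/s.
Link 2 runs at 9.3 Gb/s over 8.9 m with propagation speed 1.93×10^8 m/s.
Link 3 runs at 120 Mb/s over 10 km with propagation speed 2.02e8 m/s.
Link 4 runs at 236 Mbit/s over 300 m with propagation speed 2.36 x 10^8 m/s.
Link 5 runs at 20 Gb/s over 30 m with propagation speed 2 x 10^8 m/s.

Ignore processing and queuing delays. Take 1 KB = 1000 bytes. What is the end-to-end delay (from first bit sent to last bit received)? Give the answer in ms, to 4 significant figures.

1.179 ms

L = 88000 bits.
Transmission delays (L/R per hop): 0.00807339, 0.00946237, 0.733333, 0.372881, 0.0044 ms; sum = 1.12815 ms.
Propagation delays (d/s per hop): 8.22917e-05, 4.6114e-05, 0.049505, 0.00127119, 0.00015 ms; sum = 0.0510545 ms.
End-to-end = 1.179 ms.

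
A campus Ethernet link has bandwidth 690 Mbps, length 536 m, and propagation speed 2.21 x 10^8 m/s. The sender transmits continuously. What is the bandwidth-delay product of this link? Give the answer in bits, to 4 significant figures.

1673 bits

Propagation delay = 536 / 221000000 = 2.42534e-06 s.
BDP = R × t_prop = 690000000 × 2.42534e-06 = 1673.48 bits.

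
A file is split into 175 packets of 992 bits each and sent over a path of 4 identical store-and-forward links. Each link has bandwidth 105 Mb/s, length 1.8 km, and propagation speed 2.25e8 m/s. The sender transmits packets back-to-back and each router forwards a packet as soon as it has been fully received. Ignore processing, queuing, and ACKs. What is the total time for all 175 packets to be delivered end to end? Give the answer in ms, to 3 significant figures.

1.71 ms

Per-hop transmission t_tx = L/R = 992/105000000 = 0.00944762 ms.
Per-hop propagation t_prop = 1800/225000000 = 0.008 ms.
Pipeline fill: first packet needs 4·t_tx to clear all hops; remaining 174 packets each add one t_tx.
Total = (4+175-1)·t_tx + 4·t_prop = 178·0.00944762 + 4·0.008 = 1.71 ms.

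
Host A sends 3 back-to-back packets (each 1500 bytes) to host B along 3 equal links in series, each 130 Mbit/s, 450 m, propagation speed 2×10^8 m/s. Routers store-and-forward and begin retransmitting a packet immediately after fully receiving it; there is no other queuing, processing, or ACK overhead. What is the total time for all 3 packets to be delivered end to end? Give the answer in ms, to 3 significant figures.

0.468 ms

Per-hop transmission t_tx = L/R = 12000/130000000 = 0.0923077 ms.
Per-hop propagation t_prop = 450/200000000 = 0.00225 ms.
Pipeline fill: first packet needs 3·t_tx to clear all hops; remaining 2 packets each add one t_tx.
Total = (3+3-1)·t_tx + 3·t_prop = 5·0.0923077 + 3·0.00225 = 0.468 ms.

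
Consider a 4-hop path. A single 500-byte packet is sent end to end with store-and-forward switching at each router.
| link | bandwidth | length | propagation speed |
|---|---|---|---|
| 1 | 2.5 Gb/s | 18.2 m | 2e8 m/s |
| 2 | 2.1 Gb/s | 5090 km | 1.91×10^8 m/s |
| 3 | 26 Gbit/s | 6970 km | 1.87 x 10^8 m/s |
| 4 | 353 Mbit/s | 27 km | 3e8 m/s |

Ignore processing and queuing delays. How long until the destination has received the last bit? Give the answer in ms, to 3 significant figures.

L = 500 × 8 = 4000 bits.
Transmission delays (L/R per hop): 0.0016, 0.00190476, 0.000153846, 0.0113314 ms; sum = 0.0149901 ms.
Propagation delays (d/s per hop): 9.1e-05, 26.6492, 37.2727, 0.09 ms; sum = 64.012 ms.
End-to-end = 64.0 ms.

64.0 ms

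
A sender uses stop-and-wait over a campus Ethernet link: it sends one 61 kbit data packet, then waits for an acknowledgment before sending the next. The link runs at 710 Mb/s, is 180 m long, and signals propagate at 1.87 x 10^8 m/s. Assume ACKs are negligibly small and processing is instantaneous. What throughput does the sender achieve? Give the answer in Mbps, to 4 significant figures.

t_tx = L/R = 61000/710000000 = 8.59155e-05 s.
t_prop = 180/187000000 = 9.62567e-07 s; RTT = 1.92513e-06 s.
Cycle = t_tx + RTT = 8.78406e-05 s.
Throughput = L / cycle = 61000 / 8.78406e-05 = 694.4 Mbps.

694.4 Mbps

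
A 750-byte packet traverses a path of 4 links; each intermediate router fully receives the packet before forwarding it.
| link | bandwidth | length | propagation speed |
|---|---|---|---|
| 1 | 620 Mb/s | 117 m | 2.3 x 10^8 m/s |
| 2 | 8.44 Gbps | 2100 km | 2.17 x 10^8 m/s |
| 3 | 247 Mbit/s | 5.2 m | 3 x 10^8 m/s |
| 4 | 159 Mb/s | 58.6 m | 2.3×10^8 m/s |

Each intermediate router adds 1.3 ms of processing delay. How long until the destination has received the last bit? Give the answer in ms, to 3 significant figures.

L = 750 × 8 = 6000 bits.
Transmission delays (L/R per hop): 0.00967742, 0.0007109, 0.0242915, 0.0377358 ms; sum = 0.0724157 ms.
Propagation delays (d/s per hop): 0.000508696, 9.67742, 1.73333e-05, 0.000254783 ms; sum = 9.6782 ms.
Processing at 3 router(s): 3 × 1.3 ms = 3.9 ms.
End-to-end = 13.7 ms.

13.7 ms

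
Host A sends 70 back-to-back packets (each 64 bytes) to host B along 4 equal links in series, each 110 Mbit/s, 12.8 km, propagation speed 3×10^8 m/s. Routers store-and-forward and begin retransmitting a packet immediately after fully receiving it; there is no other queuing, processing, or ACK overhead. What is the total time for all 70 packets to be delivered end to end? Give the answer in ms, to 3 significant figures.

0.510 ms

Per-hop transmission t_tx = L/R = 512/110000000 = 0.00465455 ms.
Per-hop propagation t_prop = 12800/300000000 = 0.0426667 ms.
Pipeline fill: first packet needs 4·t_tx to clear all hops; remaining 69 packets each add one t_tx.
Total = (4+70-1)·t_tx + 4·t_prop = 73·0.00465455 + 4·0.0426667 = 0.510 ms.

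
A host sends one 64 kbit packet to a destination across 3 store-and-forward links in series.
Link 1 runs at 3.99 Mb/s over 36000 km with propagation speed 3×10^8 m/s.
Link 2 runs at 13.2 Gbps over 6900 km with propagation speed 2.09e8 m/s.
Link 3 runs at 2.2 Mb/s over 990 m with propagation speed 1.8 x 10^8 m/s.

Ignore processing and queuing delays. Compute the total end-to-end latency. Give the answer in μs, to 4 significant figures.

L = 64000 bits.
Transmission delays (L/R per hop): 16040.1, 4.84848, 29090.9 μs; sum = 45135.9 μs.
Propagation delays (d/s per hop): 120000, 33014.4, 5.5 μs; sum = 153020 μs.
End-to-end = 198200 μs.

198200 μs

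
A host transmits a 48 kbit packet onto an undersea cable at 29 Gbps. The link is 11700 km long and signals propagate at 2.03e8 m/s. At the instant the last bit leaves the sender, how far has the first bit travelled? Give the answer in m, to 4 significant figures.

336.0 m

t_tx = L/R = 48000/29000000000 = 1.65517e-06 s.
Distance = s × t_tx = 2.03e+08 × 1.65517e-06 = 336.0 m.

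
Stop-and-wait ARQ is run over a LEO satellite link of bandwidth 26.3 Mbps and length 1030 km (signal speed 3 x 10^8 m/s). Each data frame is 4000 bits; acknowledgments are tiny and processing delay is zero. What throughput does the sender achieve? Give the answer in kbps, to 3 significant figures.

570 kbps

t_tx = L/R = 4000/26300000 = 0.000152091 s.
t_prop = 1030000/300000000 = 0.00343333 s; RTT = 0.00686667 s.
Cycle = t_tx + RTT = 0.00701876 s.
Throughput = L / cycle = 4000 / 0.00701876 = 570 kbps.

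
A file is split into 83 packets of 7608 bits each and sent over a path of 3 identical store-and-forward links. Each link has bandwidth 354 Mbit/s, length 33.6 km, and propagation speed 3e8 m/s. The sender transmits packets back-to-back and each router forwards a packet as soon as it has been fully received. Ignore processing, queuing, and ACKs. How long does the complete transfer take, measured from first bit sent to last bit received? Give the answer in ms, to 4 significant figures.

2.163 ms

Per-hop transmission t_tx = L/R = 7608/354000000 = 0.0214915 ms.
Per-hop propagation t_prop = 33600/300000000 = 0.112 ms.
Pipeline fill: first packet needs 3·t_tx to clear all hops; remaining 82 packets each add one t_tx.
Total = (3+83-1)·t_tx + 3·t_prop = 85·0.0214915 + 3·0.112 = 2.163 ms.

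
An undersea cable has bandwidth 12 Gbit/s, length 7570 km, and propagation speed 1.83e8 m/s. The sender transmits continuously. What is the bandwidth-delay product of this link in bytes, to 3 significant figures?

62000000 bytes

Propagation delay = 7570000 / 183000000 = 0.0413661 s.
BDP = R × t_prop = 12000000000 × 0.0413661 = 496393000 bits.
In bytes: 496393000/8 = 62000000 bytes.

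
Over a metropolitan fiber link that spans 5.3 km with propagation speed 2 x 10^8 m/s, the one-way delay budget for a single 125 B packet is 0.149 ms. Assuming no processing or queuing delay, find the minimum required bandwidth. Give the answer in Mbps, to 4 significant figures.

L = 1000 bits.
Propagation delay = 5300 / 200000000 = 0.0265 ms.
Transmission budget = 0.149 − 0.0265 = 0.1225 ms.
R ≥ L / t_tx = 1000 bits / 0.0001225 s = 8.163 Mbps.

8.163 Mbps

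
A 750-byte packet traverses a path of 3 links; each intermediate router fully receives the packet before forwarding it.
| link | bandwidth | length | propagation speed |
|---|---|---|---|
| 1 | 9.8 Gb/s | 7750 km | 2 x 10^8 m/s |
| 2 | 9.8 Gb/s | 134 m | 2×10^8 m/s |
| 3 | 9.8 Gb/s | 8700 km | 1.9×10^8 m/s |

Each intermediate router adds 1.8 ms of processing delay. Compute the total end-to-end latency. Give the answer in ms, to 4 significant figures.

88.14 ms

L = 750 × 8 = 6000 bits.
Transmission delay per hop = L/R = 6000/9800000000 = 0.000612245 ms; 3 hops → 0.00183673 ms.
Propagation delays (d/s per hop): 38.75, 0.00067, 45.7895 ms; sum = 84.5401 ms.
Processing at 2 router(s): 2 × 1.8 ms = 3.6 ms.
End-to-end = 88.14 ms.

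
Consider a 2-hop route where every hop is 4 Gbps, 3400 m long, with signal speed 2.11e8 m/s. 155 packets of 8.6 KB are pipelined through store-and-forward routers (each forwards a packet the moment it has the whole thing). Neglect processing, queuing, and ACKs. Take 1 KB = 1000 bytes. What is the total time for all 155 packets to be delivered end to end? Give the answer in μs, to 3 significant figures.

2720 μs

Per-hop transmission t_tx = L/R = 68800/4000000000 = 17.2 μs.
Per-hop propagation t_prop = 3400/211000000 = 16.1137 μs.
Pipeline fill: first packet needs 2·t_tx to clear all hops; remaining 154 packets each add one t_tx.
Total = (2+155-1)·t_tx + 2·t_prop = 156·17.2 + 2·16.1137 = 2720 μs.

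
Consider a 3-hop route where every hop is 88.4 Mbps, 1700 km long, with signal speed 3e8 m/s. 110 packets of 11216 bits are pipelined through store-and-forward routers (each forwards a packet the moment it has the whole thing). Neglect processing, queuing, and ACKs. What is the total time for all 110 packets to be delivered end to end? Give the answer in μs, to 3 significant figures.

Per-hop transmission t_tx = L/R = 11216/88400000 = 126.878 μs.
Per-hop propagation t_prop = 1700000/300000000 = 5666.67 μs.
Pipeline fill: first packet needs 3·t_tx to clear all hops; remaining 109 packets each add one t_tx.
Total = (3+110-1)·t_tx + 3·t_prop = 112·126.878 + 3·5666.67 = 31200 μs.

31200 μs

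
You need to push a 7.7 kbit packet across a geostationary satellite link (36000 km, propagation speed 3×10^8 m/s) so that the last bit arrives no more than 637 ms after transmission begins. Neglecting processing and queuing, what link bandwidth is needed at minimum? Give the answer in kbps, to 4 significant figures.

Propagation delay = 36000000 / 300000000 = 120 ms.
Transmission budget = 637 − 120 = 517 ms.
R ≥ L / t_tx = 7700 bits / 0.517 s = 14.89 kbps.

14.89 kbps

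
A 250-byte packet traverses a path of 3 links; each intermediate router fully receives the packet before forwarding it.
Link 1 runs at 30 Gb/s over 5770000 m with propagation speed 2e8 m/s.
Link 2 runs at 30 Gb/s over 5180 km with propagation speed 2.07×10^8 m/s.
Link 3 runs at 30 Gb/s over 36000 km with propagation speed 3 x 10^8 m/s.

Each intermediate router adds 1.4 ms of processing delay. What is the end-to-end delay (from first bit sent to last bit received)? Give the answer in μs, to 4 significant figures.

L = 250 × 8 = 2000 bits.
Transmission delay per hop = L/R = 2000/30000000000 = 0.0666667 μs; 3 hops → 0.2 μs.
Propagation delays (d/s per hop): 28850, 25024.2, 120000 μs; sum = 173874 μs.
Processing at 2 router(s): 2 × 1.4 ms = 2800 μs.
End-to-end = 176700 μs.

176700 μs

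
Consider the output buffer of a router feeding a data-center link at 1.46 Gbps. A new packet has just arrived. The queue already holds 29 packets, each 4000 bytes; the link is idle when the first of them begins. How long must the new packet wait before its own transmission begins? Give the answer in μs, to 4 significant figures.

Each queued packet: L/R = 32000/1460000000 = 21.9178 μs.
29 queued → 635.616 μs.
Queuing delay = 635.6 μs.

635.6 μs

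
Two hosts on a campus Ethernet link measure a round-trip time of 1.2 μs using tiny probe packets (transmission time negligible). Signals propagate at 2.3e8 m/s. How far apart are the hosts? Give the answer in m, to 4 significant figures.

138.0 m

One-way propagation = RTT/2 = 0.6 μs.
d = s × t = 2.3e+08 × 6e-07 = 138.0 m.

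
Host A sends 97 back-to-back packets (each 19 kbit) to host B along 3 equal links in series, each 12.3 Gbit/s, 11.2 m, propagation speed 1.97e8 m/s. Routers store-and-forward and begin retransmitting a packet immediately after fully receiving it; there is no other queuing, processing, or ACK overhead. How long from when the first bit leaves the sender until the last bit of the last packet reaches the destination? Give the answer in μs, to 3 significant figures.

153 μs

Per-hop transmission t_tx = L/R = 19000/12300000000 = 1.54472 μs.
Per-hop propagation t_prop = 11.2/197000000 = 0.0568528 μs.
Pipeline fill: first packet needs 3·t_tx to clear all hops; remaining 96 packets each add one t_tx.
Total = (3+97-1)·t_tx + 3·t_prop = 99·1.54472 + 3·0.0568528 = 153 μs.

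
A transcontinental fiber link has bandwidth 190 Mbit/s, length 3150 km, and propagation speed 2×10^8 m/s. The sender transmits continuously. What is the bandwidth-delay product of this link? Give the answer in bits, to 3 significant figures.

2990000 bits

Propagation delay = 3150000 / 200000000 = 0.01575 s.
BDP = R × t_prop = 190000000 × 0.01575 = 2992500 bits.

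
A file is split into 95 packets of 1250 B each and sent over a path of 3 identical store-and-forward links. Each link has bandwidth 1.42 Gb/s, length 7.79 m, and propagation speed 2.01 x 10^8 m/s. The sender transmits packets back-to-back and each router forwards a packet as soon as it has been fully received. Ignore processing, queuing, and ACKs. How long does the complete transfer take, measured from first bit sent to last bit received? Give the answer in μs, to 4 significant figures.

Per-hop transmission t_tx = L/R = 10000/1420000000 = 7.04225 μs.
Per-hop propagation t_prop = 7.79/2.01e+08 = 0.0387562 μs.
Pipeline fill: first packet needs 3·t_tx to clear all hops; remaining 94 packets each add one t_tx.
Total = (3+95-1)·t_tx + 3·t_prop = 97·7.04225 + 3·0.0387562 = 683.2 μs.

683.2 μs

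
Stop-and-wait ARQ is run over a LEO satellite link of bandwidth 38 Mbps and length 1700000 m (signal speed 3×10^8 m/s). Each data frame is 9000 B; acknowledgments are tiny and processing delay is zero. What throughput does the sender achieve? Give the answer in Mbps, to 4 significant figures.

t_tx = L/R = 72000/38000000 = 0.00189474 s.
t_prop = 1700000/300000000 = 0.00566667 s; RTT = 0.0113333 s.
Cycle = t_tx + RTT = 0.0132281 s.
Throughput = L / cycle = 72000 / 0.0132281 = 5.443 Mbps.

5.443 Mbps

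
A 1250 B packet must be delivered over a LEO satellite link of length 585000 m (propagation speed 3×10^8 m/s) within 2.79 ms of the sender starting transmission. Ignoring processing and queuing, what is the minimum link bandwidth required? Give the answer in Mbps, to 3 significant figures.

L = 10000 bits.
Propagation delay = 585000 / 300000000 = 1.95 ms.
Transmission budget = 2.79 − 1.95 = 0.84 ms.
R ≥ L / t_tx = 10000 bits / 0.00084 s = 11.9 Mbps.

11.9 Mbps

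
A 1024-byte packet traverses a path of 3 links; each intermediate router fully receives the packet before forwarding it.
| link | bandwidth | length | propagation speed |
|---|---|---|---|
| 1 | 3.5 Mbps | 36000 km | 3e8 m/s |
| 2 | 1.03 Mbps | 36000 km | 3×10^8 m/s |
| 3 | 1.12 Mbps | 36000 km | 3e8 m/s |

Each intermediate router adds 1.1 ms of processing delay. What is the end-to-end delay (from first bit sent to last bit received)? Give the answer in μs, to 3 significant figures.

L = 1024 × 8 = 8192 bits.
Transmission delays (L/R per hop): 2340.57, 7953.4, 7314.29 μs; sum = 17608.3 μs.
Propagation delays (d/s per hop): 120000, 120000, 120000 μs; sum = 360000 μs.
Processing at 2 router(s): 2 × 1.1 ms = 2200 μs.
End-to-end = 380000 μs.

380000 μs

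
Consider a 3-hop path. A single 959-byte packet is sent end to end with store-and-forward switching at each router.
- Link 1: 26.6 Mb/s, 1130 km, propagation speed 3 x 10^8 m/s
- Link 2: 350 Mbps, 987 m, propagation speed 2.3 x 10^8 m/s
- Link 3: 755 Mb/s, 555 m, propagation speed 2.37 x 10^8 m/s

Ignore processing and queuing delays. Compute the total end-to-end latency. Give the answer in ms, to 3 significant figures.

4.09 ms

L = 959 × 8 = 7672 bits.
Transmission delays (L/R per hop): 0.288421, 0.02192, 0.0101616 ms; sum = 0.320503 ms.
Propagation delays (d/s per hop): 3.76667, 0.0042913, 0.00234177 ms; sum = 3.7733 ms.
End-to-end = 4.09 ms.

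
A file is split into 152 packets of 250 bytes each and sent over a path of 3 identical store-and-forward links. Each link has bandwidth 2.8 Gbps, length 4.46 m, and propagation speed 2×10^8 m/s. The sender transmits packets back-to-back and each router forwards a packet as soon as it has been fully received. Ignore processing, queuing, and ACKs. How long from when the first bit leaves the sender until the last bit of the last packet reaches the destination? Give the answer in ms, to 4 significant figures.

0.1101 ms

Per-hop transmission t_tx = L/R = 2000/2800000000 = 0.000714286 ms.
Per-hop propagation t_prop = 4.46/200000000 = 2.23e-05 ms.
Pipeline fill: first packet needs 3·t_tx to clear all hops; remaining 151 packets each add one t_tx.
Total = (3+152-1)·t_tx + 3·t_prop = 154·0.000714286 + 3·2.23e-05 = 0.1101 ms.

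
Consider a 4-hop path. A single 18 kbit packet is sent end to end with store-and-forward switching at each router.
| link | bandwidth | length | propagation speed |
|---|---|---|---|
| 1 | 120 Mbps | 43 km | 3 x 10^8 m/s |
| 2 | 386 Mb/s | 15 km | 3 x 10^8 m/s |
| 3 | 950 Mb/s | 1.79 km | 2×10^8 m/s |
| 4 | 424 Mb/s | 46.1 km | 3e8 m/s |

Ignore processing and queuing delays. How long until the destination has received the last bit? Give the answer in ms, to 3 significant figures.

0.614 ms

L = 18000 bits.
Transmission delays (L/R per hop): 0.15, 0.0466321, 0.0189474, 0.0424528 ms; sum = 0.258032 ms.
Propagation delays (d/s per hop): 0.143333, 0.05, 0.00895, 0.153667 ms; sum = 0.35595 ms.
End-to-end = 0.614 ms.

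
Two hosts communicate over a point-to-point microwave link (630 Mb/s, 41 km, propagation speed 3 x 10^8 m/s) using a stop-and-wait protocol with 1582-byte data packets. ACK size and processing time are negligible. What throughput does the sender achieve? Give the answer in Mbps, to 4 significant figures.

t_tx = L/R = 12656/630000000 = 2.00889e-05 s.
t_prop = 41000/300000000 = 0.000136667 s; RTT = 0.000273333 s.
Cycle = t_tx + RTT = 0.000293422 s.
Throughput = L / cycle = 12656 / 0.000293422 = 43.13 Mbps.

43.13 Mbps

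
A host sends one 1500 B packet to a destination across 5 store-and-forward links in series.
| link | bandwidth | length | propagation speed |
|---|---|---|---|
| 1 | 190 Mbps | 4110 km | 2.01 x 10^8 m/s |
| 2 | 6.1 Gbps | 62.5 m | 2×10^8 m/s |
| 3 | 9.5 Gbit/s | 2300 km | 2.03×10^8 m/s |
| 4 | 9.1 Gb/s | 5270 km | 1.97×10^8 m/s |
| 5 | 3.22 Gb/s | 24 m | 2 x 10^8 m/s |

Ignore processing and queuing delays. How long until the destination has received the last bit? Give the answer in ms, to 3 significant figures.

L = 1500 × 8 = 12000 bits.
Transmission delays (L/R per hop): 0.0631579, 0.00196721, 0.00126316, 0.00131868, 0.00372671 ms; sum = 0.0714337 ms.
Propagation delays (d/s per hop): 20.4478, 0.0003125, 11.33, 26.7513, 0.00012 ms; sum = 58.5295 ms.
End-to-end = 58.6 ms.

58.6 ms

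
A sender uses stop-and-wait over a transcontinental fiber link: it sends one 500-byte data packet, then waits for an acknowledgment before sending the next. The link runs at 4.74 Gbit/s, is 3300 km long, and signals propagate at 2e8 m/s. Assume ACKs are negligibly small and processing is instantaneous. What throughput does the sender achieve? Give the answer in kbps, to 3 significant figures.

121 kbps

t_tx = L/R = 4000/4740000000 = 8.43882e-07 s.
t_prop = 3300000/200000000 = 0.0165 s; RTT = 0.033 s.
Cycle = t_tx + RTT = 0.0330008 s.
Throughput = L / cycle = 4000 / 0.0330008 = 121 kbps.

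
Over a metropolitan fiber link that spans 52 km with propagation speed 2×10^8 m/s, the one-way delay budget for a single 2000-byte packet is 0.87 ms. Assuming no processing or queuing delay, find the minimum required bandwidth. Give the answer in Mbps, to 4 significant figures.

26.23 Mbps

L = 16000 bits.
Propagation delay = 52000 / 200000000 = 0.26 ms.
Transmission budget = 0.87 − 0.26 = 0.61 ms.
R ≥ L / t_tx = 16000 bits / 0.00061 s = 26.23 Mbps.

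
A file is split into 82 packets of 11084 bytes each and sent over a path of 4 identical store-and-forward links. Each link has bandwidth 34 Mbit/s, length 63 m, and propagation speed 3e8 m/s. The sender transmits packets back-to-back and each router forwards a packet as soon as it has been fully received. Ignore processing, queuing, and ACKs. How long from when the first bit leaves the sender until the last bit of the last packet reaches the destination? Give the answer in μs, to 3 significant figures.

222000 μs

Per-hop transmission t_tx = L/R = 88672/34000000 = 2608 μs.
Per-hop propagation t_prop = 63/300000000 = 0.21 μs.
Pipeline fill: first packet needs 4·t_tx to clear all hops; remaining 81 packets each add one t_tx.
Total = (4+82-1)·t_tx + 4·t_prop = 85·2608 + 4·0.21 = 222000 μs.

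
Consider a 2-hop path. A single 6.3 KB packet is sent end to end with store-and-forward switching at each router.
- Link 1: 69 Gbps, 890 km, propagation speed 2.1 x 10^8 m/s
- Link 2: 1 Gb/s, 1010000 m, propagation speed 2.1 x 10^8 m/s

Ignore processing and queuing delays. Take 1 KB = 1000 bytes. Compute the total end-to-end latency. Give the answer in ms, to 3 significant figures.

9.10 ms

L = 50400 bits.
Transmission delays (L/R per hop): 0.000730435, 0.0504 ms; sum = 0.0511304 ms.
Propagation delays (d/s per hop): 4.2381, 4.80952 ms; sum = 9.04762 ms.
End-to-end = 9.10 ms.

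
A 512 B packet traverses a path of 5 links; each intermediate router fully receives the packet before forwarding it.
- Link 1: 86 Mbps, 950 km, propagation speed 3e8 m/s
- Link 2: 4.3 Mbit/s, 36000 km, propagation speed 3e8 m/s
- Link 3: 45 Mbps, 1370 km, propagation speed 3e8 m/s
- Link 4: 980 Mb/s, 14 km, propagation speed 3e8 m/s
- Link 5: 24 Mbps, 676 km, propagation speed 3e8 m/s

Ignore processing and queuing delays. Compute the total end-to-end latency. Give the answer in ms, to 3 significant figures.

L = 512 × 8 = 4096 bits.
Transmission delays (L/R per hop): 0.0476279, 0.952558, 0.0910222, 0.00417959, 0.170667 ms; sum = 1.26605 ms.
Propagation delays (d/s per hop): 3.16667, 120, 4.56667, 0.0466667, 2.25333 ms; sum = 130.033 ms.
End-to-end = 131 ms.

131 ms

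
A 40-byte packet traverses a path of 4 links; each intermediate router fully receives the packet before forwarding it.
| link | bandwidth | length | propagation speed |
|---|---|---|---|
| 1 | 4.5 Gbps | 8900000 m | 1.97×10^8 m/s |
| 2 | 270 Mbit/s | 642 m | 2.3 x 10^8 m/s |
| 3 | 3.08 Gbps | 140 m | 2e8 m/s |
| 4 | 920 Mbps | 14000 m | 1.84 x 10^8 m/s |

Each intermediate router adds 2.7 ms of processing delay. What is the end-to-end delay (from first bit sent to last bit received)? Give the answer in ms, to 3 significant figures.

53.4 ms

L = 40 × 8 = 320 bits.
Transmission delays (L/R per hop): 7.11111e-05, 0.00118519, 0.000103896, 0.000347826 ms; sum = 0.00170802 ms.
Propagation delays (d/s per hop): 45.1777, 0.0027913, 0.0007, 0.076087 ms; sum = 45.2572 ms.
Processing at 3 router(s): 3 × 2.7 ms = 8.1 ms.
End-to-end = 53.4 ms.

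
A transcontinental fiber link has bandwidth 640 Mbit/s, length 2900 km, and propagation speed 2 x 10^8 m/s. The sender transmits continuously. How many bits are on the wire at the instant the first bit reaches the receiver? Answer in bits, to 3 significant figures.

9280000 bits

Propagation delay = 2900000 / 200000000 = 0.0145 s.
BDP = R × t_prop = 640000000 × 0.0145 = 9280000 bits.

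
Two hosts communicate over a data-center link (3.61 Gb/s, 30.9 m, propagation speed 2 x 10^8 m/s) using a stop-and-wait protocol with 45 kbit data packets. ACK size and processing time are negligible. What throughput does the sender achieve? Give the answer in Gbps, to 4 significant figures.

t_tx = L/R = 45000/3610000000 = 1.24654e-05 s.
t_prop = 30.9/200000000 = 1.545e-07 s; RTT = 3.09e-07 s.
Cycle = t_tx + RTT = 1.27744e-05 s.
Throughput = L / cycle = 45000 / 1.27744e-05 = 3.523 Gbps.

3.523 Gbps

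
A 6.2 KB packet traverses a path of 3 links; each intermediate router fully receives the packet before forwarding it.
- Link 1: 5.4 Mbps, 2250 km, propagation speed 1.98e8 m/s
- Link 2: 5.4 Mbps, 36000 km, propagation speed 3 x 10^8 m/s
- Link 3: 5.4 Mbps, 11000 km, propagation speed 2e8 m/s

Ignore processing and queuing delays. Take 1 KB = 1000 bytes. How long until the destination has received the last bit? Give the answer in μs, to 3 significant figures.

214000 μs

L = 49600 bits.
Transmission delay per hop = L/R = 49600/5400000 = 9185.19 μs; 3 hops → 27555.6 μs.
Propagation delays (d/s per hop): 11363.6, 120000, 55000 μs; sum = 186364 μs.
End-to-end = 214000 μs.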